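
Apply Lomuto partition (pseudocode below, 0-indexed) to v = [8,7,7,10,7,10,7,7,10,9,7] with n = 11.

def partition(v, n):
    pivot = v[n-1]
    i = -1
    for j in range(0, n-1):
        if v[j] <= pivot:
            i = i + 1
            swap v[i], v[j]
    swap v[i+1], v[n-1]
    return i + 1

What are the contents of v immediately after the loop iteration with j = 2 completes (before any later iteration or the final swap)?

pivot = v[10] = 7; i = -1
j=0: v[0]=8 > 7 → no swap
j=1: v[1]=7 ≤ 7 → i=0, swap v[0],v[1] → [7,8,7,10,7,10,7,7,10,9,7]
j=2: v[2]=7 ≤ 7 → i=1, swap v[1],v[2] → [7,7,8,10,7,10,7,7,10,9,7]
(after j=2) v = [7,7,8,10,7,10,7,7,10,9,7]

[7,7,8,10,7,10,7,7,10,9,7]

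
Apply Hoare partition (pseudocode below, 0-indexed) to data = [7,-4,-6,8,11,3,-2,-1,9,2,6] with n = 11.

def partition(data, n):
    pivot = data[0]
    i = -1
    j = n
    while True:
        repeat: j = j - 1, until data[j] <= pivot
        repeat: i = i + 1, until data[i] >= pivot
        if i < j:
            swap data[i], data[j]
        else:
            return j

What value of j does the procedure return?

pivot = data[0] = 7; i = -1, j = 11
j→10 (data[10]=6≤7), i→0 (data[0]=7≥7); i<j, swap → [6,-4,-6,8,11,3,-2,-1,9,2,7]
j→9 (data[9]=2≤7), i→3 (data[3]=8≥7); i<j, swap → [6,-4,-6,2,11,3,-2,-1,9,8,7]
j→7 (data[7]=-1≤7), i→4 (data[4]=11≥7); i<j, swap → [6,-4,-6,2,-1,3,-2,11,9,8,7]
j→6, i→7; i≥j, return j=6. data = [6,-4,-6,2,-1,3,-2,11,9,8,7]

6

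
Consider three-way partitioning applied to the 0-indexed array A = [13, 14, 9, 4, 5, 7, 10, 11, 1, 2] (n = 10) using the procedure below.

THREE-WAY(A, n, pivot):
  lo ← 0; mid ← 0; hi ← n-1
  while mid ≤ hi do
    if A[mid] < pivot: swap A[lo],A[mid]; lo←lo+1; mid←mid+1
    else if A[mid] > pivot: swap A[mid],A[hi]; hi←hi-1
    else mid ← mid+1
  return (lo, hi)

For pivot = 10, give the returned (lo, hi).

pivot = 10; lo=0, mid=0, hi=9
A[mid]=13>10: swap A[0],A[9]; hi=8 → [2, 14, 9, 4, 5, 7, 10, 11, 1, 13]
A[mid]=2<10: swap A[0],A[0]; lo=1,mid=1 → [2, 14, 9, 4, 5, 7, 10, 11, 1, 13]
A[mid]=14>10: swap A[1],A[8]; hi=7 → [2, 1, 9, 4, 5, 7, 10, 11, 14, 13]
A[mid]=1<10: swap A[1],A[1]; lo=2,mid=2 → [2, 1, 9, 4, 5, 7, 10, 11, 14, 13]
A[mid]=9<10: swap A[2],A[2]; lo=3,mid=3 → [2, 1, 9, 4, 5, 7, 10, 11, 14, 13]
A[mid]=4<10: swap A[3],A[3]; lo=4,mid=4 → [2, 1, 9, 4, 5, 7, 10, 11, 14, 13]
A[mid]=5<10: swap A[4],A[4]; lo=5,mid=5 → [2, 1, 9, 4, 5, 7, 10, 11, 14, 13]
A[mid]=7<10: swap A[5],A[5]; lo=6,mid=6 → [2, 1, 9, 4, 5, 7, 10, 11, 14, 13]
A[mid]=10=10: mid=7
A[mid]=11>10: swap A[7],A[7]; hi=6 → [2, 1, 9, 4, 5, 7, 10, 11, 14, 13]
end: lo=6, hi=6; A = [2, 1, 9, 4, 5, 7, 10, 11, 14, 13]

(6, 6)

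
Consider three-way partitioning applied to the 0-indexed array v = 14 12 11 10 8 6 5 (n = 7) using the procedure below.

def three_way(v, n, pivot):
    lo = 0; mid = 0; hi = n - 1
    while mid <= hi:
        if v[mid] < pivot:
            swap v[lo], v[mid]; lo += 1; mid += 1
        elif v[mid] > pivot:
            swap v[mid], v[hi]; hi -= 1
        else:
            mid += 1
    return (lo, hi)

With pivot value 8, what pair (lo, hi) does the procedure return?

(2, 2)

pivot = 8; lo=0, mid=0, hi=6
v[mid]=14>8: swap v[0],v[6]; hi=5 → 5 12 11 10 8 6 14
v[mid]=5<8: swap v[0],v[0]; lo=1,mid=1 → 5 12 11 10 8 6 14
v[mid]=12>8: swap v[1],v[5]; hi=4 → 5 6 11 10 8 12 14
v[mid]=6<8: swap v[1],v[1]; lo=2,mid=2 → 5 6 11 10 8 12 14
v[mid]=11>8: swap v[2],v[4]; hi=3 → 5 6 8 10 11 12 14
v[mid]=8=8: mid=3
v[mid]=10>8: swap v[3],v[3]; hi=2 → 5 6 8 10 11 12 14
end: lo=2, hi=2; v = 5 6 8 10 11 12 14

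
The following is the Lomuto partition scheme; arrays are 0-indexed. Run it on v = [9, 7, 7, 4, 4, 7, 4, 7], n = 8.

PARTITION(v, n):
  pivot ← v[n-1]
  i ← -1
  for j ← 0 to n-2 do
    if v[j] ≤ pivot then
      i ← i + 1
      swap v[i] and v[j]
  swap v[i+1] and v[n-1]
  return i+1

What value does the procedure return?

6

pivot = v[7] = 7; i = -1
j=0: v[0]=9 > 7 → no swap
j=1: v[1]=7 ≤ 7 → i=0, swap v[0],v[1] → [7, 9, 7, 4, 4, 7, 4, 7]
j=2: v[2]=7 ≤ 7 → i=1, swap v[1],v[2] → [7, 7, 9, 4, 4, 7, 4, 7]
j=3: v[3]=4 ≤ 7 → i=2, swap v[2],v[3] → [7, 7, 4, 9, 4, 7, 4, 7]
j=4: v[4]=4 ≤ 7 → i=3, swap v[3],v[4] → [7, 7, 4, 4, 9, 7, 4, 7]
j=5: v[5]=7 ≤ 7 → i=4, swap v[4],v[5] → [7, 7, 4, 4, 7, 9, 4, 7]
j=6: v[6]=4 ≤ 7 → i=5, swap v[5],v[6] → [7, 7, 4, 4, 7, 4, 9, 7]
final swap v[6],v[7] → [7, 7, 4, 4, 7, 4, 7, 9]; return 6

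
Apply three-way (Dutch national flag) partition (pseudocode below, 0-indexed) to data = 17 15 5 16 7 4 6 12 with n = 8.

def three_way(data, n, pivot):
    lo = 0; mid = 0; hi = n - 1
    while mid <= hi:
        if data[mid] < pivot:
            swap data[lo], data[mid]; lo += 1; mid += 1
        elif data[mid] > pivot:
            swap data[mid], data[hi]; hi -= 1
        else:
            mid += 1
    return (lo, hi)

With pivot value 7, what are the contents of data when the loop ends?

6 4 5 7 16 15 12 17

lo=0 mid=0 hi=7
17>7: swap(0,7), hi=6 ⇒ 12 15 5 16 7 4 6 17
12>7: swap(0,6), hi=5 ⇒ 6 15 5 16 7 4 12 17
6<7: swap(0,0), lo=1 mid=1 ⇒ 6 15 5 16 7 4 12 17
15>7: swap(1,5), hi=4 ⇒ 6 4 5 16 7 15 12 17
4<7: swap(1,1), lo=2 mid=2 ⇒ 6 4 5 16 7 15 12 17
5<7: swap(2,2), lo=3 mid=3 ⇒ 6 4 5 16 7 15 12 17
16>7: swap(3,4), hi=3 ⇒ 6 4 5 7 16 15 12 17
7=7: mid=4
done. lo=3 hi=3; data=6 4 5 7 16 15 12 17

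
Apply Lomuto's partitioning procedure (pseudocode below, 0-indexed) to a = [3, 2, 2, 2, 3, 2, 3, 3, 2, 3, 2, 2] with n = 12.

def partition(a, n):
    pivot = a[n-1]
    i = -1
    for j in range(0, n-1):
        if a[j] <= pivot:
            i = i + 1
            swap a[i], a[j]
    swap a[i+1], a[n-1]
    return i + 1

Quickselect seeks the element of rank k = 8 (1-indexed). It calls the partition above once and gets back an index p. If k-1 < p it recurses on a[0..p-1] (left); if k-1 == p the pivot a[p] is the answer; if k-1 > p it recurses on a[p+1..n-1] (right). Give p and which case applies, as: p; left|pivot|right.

pivot = a[11] = 2; i = -1
j=0: a[0]=3 > 2 → no swap
j=1: a[1]=2 ≤ 2 → i=0, swap a[0],a[1] → [2, 3, 2, 2, 3, 2, 3, 3, 2, 3, 2, 2]
j=2: a[2]=2 ≤ 2 → i=1, swap a[1],a[2] → [2, 2, 3, 2, 3, 2, 3, 3, 2, 3, 2, 2]
j=3: a[3]=2 ≤ 2 → i=2, swap a[2],a[3] → [2, 2, 2, 3, 3, 2, 3, 3, 2, 3, 2, 2]
j=4: a[4]=3 > 2 → no swap
j=5: a[5]=2 ≤ 2 → i=3, swap a[3],a[5] → [2, 2, 2, 2, 3, 3, 3, 3, 2, 3, 2, 2]
j=6: a[6]=3 > 2 → no swap
j=7: a[7]=3 > 2 → no swap
j=8: a[8]=2 ≤ 2 → i=4, swap a[4],a[8] → [2, 2, 2, 2, 2, 3, 3, 3, 3, 3, 2, 2]
j=9: a[9]=3 > 2 → no swap
j=10: a[10]=2 ≤ 2 → i=5, swap a[5],a[10] → [2, 2, 2, 2, 2, 2, 3, 3, 3, 3, 3, 2]
final swap a[6],a[11] → [2, 2, 2, 2, 2, 2, 2, 3, 3, 3, 3, 3]; return 6
p = 6; k-1 = 7 > 6 ⇒ right

6; right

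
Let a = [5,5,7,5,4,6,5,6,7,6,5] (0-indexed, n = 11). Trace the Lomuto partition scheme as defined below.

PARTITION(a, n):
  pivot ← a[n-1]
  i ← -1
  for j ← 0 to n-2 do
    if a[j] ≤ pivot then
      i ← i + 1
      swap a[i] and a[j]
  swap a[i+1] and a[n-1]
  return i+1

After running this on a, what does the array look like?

pivot=5, i=-1
j=0: 5≤5, i=0, swap(0,0) ⇒ [5,5,7,5,4,6,5,6,7,6,5]
j=1: 5≤5, i=1, swap(1,1) ⇒ [5,5,7,5,4,6,5,6,7,6,5]
j=2: 7>5, skip
j=3: 5≤5, i=2, swap(2,3) ⇒ [5,5,5,7,4,6,5,6,7,6,5]
j=4: 4≤5, i=3, swap(3,4) ⇒ [5,5,5,4,7,6,5,6,7,6,5]
j=5: 6>5, skip
j=6: 5≤5, i=4, swap(4,6) ⇒ [5,5,5,4,5,6,7,6,7,6,5]
j=7: 6>5, skip
j=8: 7>5, skip
j=9: 6>5, skip
swap(5,10) ⇒ [5,5,5,4,5,5,7,6,7,6,6]; return 5

[5,5,5,4,5,5,7,6,7,6,6]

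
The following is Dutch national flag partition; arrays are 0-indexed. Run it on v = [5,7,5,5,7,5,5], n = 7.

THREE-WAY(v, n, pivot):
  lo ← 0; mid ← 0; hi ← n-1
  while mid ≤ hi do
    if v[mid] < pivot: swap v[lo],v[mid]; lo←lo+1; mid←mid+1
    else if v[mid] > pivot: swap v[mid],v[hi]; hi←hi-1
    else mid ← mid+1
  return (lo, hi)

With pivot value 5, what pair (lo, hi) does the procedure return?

lo=0 mid=0 hi=6
5=5: mid=1
7>5: swap(1,6), hi=5 ⇒ [5,5,5,5,7,5,7]
5=5: mid=2
5=5: mid=3
5=5: mid=4
7>5: swap(4,5), hi=4 ⇒ [5,5,5,5,5,7,7]
5=5: mid=5
done. lo=0 hi=4; v=[5,5,5,5,5,7,7]

(0, 4)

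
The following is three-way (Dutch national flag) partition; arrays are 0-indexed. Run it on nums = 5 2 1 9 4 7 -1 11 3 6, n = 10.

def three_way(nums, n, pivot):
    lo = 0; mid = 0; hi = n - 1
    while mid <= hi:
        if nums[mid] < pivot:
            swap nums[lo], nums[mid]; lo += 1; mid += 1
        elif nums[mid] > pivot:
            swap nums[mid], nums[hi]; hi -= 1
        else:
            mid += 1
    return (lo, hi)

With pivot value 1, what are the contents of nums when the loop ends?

-1 1 9 4 7 2 11 3 6 5

lo=0 mid=0 hi=9
5>1: swap(0,9), hi=8 ⇒ 6 2 1 9 4 7 -1 11 3 5
6>1: swap(0,8), hi=7 ⇒ 3 2 1 9 4 7 -1 11 6 5
3>1: swap(0,7), hi=6 ⇒ 11 2 1 9 4 7 -1 3 6 5
11>1: swap(0,6), hi=5 ⇒ -1 2 1 9 4 7 11 3 6 5
-1<1: swap(0,0), lo=1 mid=1 ⇒ -1 2 1 9 4 7 11 3 6 5
2>1: swap(1,5), hi=4 ⇒ -1 7 1 9 4 2 11 3 6 5
7>1: swap(1,4), hi=3 ⇒ -1 4 1 9 7 2 11 3 6 5
4>1: swap(1,3), hi=2 ⇒ -1 9 1 4 7 2 11 3 6 5
9>1: swap(1,2), hi=1 ⇒ -1 1 9 4 7 2 11 3 6 5
1=1: mid=2
done. lo=1 hi=1; nums=-1 1 9 4 7 2 11 3 6 5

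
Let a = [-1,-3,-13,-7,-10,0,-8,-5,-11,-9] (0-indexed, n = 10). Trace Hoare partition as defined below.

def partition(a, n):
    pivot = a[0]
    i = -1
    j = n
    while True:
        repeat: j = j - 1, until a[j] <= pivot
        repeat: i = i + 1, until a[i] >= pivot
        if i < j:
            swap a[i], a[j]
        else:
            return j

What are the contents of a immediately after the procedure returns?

[-9,-3,-13,-7,-10,-11,-8,-5,0,-1]

pivot = a[0] = -1; i = -1, j = 10
j→9 (a[9]=-9≤-1), i→0 (a[0]=-1≥-1); i<j, swap → [-9,-3,-13,-7,-10,0,-8,-5,-11,-1]
j→8 (a[8]=-11≤-1), i→5 (a[5]=0≥-1); i<j, swap → [-9,-3,-13,-7,-10,-11,-8,-5,0,-1]
j→7, i→8; i≥j, return j=7. a = [-9,-3,-13,-7,-10,-11,-8,-5,0,-1]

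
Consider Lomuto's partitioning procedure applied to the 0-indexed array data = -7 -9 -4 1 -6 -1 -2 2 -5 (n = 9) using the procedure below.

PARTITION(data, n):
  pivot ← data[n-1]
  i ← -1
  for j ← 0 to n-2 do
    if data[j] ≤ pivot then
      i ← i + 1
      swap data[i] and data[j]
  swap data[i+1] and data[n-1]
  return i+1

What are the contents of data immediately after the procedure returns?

-7 -9 -6 -5 -4 -1 -2 2 1

pivot = data[8] = -5; i = -1
j=0: data[0]=-7 ≤ -5 → i=0, swap data[0],data[0] (no change) → -7 -9 -4 1 -6 -1 -2 2 -5
j=1: data[1]=-9 ≤ -5 → i=1, swap data[1],data[1] (no change) → -7 -9 -4 1 -6 -1 -2 2 -5
j=2: data[2]=-4 > -5 → no swap
j=3: data[3]=1 > -5 → no swap
j=4: data[4]=-6 ≤ -5 → i=2, swap data[2],data[4] → -7 -9 -6 1 -4 -1 -2 2 -5
j=5: data[5]=-1 > -5 → no swap
j=6: data[6]=-2 > -5 → no swap
j=7: data[7]=2 > -5 → no swap
final swap data[3],data[8] → -7 -9 -6 -5 -4 -1 -2 2 1; return 3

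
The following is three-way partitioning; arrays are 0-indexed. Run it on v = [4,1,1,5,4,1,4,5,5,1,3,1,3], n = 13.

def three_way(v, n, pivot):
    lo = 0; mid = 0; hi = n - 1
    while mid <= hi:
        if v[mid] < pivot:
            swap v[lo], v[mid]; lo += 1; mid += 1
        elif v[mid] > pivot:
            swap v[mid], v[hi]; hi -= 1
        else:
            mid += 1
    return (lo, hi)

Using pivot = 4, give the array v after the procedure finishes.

pivot = 4; lo=0, mid=0, hi=12
v[mid]=4=4: mid=1
v[mid]=1<4: swap v[0],v[1]; lo=1,mid=2 → [1,4,1,5,4,1,4,5,5,1,3,1,3]
v[mid]=1<4: swap v[1],v[2]; lo=2,mid=3 → [1,1,4,5,4,1,4,5,5,1,3,1,3]
v[mid]=5>4: swap v[3],v[12]; hi=11 → [1,1,4,3,4,1,4,5,5,1,3,1,5]
v[mid]=3<4: swap v[2],v[3]; lo=3,mid=4 → [1,1,3,4,4,1,4,5,5,1,3,1,5]
v[mid]=4=4: mid=5
v[mid]=1<4: swap v[3],v[5]; lo=4,mid=6 → [1,1,3,1,4,4,4,5,5,1,3,1,5]
v[mid]=4=4: mid=7
v[mid]=5>4: swap v[7],v[11]; hi=10 → [1,1,3,1,4,4,4,1,5,1,3,5,5]
v[mid]=1<4: swap v[4],v[7]; lo=5,mid=8 → [1,1,3,1,1,4,4,4,5,1,3,5,5]
v[mid]=5>4: swap v[8],v[10]; hi=9 → [1,1,3,1,1,4,4,4,3,1,5,5,5]
v[mid]=3<4: swap v[5],v[8]; lo=6,mid=9 → [1,1,3,1,1,3,4,4,4,1,5,5,5]
v[mid]=1<4: swap v[6],v[9]; lo=7,mid=10 → [1,1,3,1,1,3,1,4,4,4,5,5,5]
end: lo=7, hi=9; v = [1,1,3,1,1,3,1,4,4,4,5,5,5]

[1,1,3,1,1,3,1,4,4,4,5,5,5]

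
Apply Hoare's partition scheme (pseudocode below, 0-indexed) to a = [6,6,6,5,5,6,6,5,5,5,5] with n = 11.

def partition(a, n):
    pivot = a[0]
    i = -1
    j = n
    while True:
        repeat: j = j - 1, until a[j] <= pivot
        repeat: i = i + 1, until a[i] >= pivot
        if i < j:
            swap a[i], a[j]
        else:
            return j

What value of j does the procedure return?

pivot = a[0] = 6; i = -1, j = 11
j→10 (a[10]=5≤6), i→0 (a[0]=6≥6); i<j, swap → [5,6,6,5,5,6,6,5,5,5,6]
j→9 (a[9]=5≤6), i→1 (a[1]=6≥6); i<j, swap → [5,5,6,5,5,6,6,5,5,6,6]
j→8 (a[8]=5≤6), i→2 (a[2]=6≥6); i<j, swap → [5,5,5,5,5,6,6,5,6,6,6]
j→7 (a[7]=5≤6), i→5 (a[5]=6≥6); i<j, swap → [5,5,5,5,5,5,6,6,6,6,6]
j→6, i→6; i≥j, return j=6. a = [5,5,5,5,5,5,6,6,6,6,6]

6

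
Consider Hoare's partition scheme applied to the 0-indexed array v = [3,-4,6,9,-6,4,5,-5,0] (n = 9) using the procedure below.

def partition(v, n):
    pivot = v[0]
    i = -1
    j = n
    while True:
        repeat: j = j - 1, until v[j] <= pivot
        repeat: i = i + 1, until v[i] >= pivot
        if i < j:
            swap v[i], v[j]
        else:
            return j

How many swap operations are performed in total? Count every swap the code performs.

3

pivot=3
j stops at 8 (0), i stops at 0 (3); swap ⇒ [0,-4,6,9,-6,4,5,-5,3]
j stops at 7 (-5), i stops at 2 (6); swap ⇒ [0,-4,-5,9,-6,4,5,6,3]
j stops at 4 (-6), i stops at 3 (9); swap ⇒ [0,-4,-5,-6,9,4,5,6,3]
j stops at 3, i stops at 4; i≥j ⇒ return 3. v=[0,-4,-5,-6,9,4,5,6,3]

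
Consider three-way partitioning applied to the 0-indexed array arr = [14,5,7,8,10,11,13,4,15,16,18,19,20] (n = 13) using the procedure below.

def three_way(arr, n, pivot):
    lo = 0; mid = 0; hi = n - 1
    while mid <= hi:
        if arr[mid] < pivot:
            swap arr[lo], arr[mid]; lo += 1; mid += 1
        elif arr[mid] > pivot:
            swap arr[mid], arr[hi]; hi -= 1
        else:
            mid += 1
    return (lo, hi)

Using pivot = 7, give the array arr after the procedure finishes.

[4,5,7,10,11,13,8,15,16,18,19,20,14]

lo=0 mid=0 hi=12
14>7: swap(0,12), hi=11 ⇒ [20,5,7,8,10,11,13,4,15,16,18,19,14]
20>7: swap(0,11), hi=10 ⇒ [19,5,7,8,10,11,13,4,15,16,18,20,14]
19>7: swap(0,10), hi=9 ⇒ [18,5,7,8,10,11,13,4,15,16,19,20,14]
18>7: swap(0,9), hi=8 ⇒ [16,5,7,8,10,11,13,4,15,18,19,20,14]
16>7: swap(0,8), hi=7 ⇒ [15,5,7,8,10,11,13,4,16,18,19,20,14]
15>7: swap(0,7), hi=6 ⇒ [4,5,7,8,10,11,13,15,16,18,19,20,14]
4<7: swap(0,0), lo=1 mid=1 ⇒ [4,5,7,8,10,11,13,15,16,18,19,20,14]
5<7: swap(1,1), lo=2 mid=2 ⇒ [4,5,7,8,10,11,13,15,16,18,19,20,14]
7=7: mid=3
8>7: swap(3,6), hi=5 ⇒ [4,5,7,13,10,11,8,15,16,18,19,20,14]
13>7: swap(3,5), hi=4 ⇒ [4,5,7,11,10,13,8,15,16,18,19,20,14]
11>7: swap(3,4), hi=3 ⇒ [4,5,7,10,11,13,8,15,16,18,19,20,14]
10>7: swap(3,3), hi=2 ⇒ [4,5,7,10,11,13,8,15,16,18,19,20,14]
done. lo=2 hi=2; arr=[4,5,7,10,11,13,8,15,16,18,19,20,14]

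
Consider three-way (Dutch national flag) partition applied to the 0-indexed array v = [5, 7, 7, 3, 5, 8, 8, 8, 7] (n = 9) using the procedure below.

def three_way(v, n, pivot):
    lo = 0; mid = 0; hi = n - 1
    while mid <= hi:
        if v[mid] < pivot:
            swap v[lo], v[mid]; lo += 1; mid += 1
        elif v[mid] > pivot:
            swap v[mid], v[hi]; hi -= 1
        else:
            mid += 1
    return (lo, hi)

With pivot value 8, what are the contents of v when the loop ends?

lo=0 mid=0 hi=8
5<8: swap(0,0), lo=1 mid=1 ⇒ [5, 7, 7, 3, 5, 8, 8, 8, 7]
7<8: swap(1,1), lo=2 mid=2 ⇒ [5, 7, 7, 3, 5, 8, 8, 8, 7]
7<8: swap(2,2), lo=3 mid=3 ⇒ [5, 7, 7, 3, 5, 8, 8, 8, 7]
3<8: swap(3,3), lo=4 mid=4 ⇒ [5, 7, 7, 3, 5, 8, 8, 8, 7]
5<8: swap(4,4), lo=5 mid=5 ⇒ [5, 7, 7, 3, 5, 8, 8, 8, 7]
8=8: mid=6
8=8: mid=7
8=8: mid=8
7<8: swap(5,8), lo=6 mid=9 ⇒ [5, 7, 7, 3, 5, 7, 8, 8, 8]
done. lo=6 hi=8; v=[5, 7, 7, 3, 5, 7, 8, 8, 8]

[5, 7, 7, 3, 5, 7, 8, 8, 8]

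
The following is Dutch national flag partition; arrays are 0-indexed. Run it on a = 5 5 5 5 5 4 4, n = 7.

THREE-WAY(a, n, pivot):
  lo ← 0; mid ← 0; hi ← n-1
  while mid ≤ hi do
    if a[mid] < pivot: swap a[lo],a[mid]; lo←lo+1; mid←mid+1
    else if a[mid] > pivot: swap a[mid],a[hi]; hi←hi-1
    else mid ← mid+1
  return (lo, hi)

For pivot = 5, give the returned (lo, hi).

pivot = 5; lo=0, mid=0, hi=6
a[mid]=5=5: mid=1
a[mid]=5=5: mid=2
a[mid]=5=5: mid=3
a[mid]=5=5: mid=4
a[mid]=5=5: mid=5
a[mid]=4<5: swap a[0],a[5]; lo=1,mid=6 → 4 5 5 5 5 5 4
a[mid]=4<5: swap a[1],a[6]; lo=2,mid=7 → 4 4 5 5 5 5 5
end: lo=2, hi=6; a = 4 4 5 5 5 5 5

(2, 6)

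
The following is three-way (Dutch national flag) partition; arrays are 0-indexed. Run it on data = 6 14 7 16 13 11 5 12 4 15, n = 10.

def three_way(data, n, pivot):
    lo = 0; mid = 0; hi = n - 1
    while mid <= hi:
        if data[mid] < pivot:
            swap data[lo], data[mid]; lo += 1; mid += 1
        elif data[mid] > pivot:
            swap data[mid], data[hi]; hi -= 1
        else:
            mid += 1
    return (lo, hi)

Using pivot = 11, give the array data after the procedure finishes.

pivot = 11; lo=0, mid=0, hi=9
data[mid]=6<11: swap data[0],data[0]; lo=1,mid=1 → 6 14 7 16 13 11 5 12 4 15
data[mid]=14>11: swap data[1],data[9]; hi=8 → 6 15 7 16 13 11 5 12 4 14
data[mid]=15>11: swap data[1],data[8]; hi=7 → 6 4 7 16 13 11 5 12 15 14
data[mid]=4<11: swap data[1],data[1]; lo=2,mid=2 → 6 4 7 16 13 11 5 12 15 14
data[mid]=7<11: swap data[2],data[2]; lo=3,mid=3 → 6 4 7 16 13 11 5 12 15 14
data[mid]=16>11: swap data[3],data[7]; hi=6 → 6 4 7 12 13 11 5 16 15 14
data[mid]=12>11: swap data[3],data[6]; hi=5 → 6 4 7 5 13 11 12 16 15 14
data[mid]=5<11: swap data[3],data[3]; lo=4,mid=4 → 6 4 7 5 13 11 12 16 15 14
data[mid]=13>11: swap data[4],data[5]; hi=4 → 6 4 7 5 11 13 12 16 15 14
data[mid]=11=11: mid=5
end: lo=4, hi=4; data = 6 4 7 5 11 13 12 16 15 14

6 4 7 5 11 13 12 16 15 14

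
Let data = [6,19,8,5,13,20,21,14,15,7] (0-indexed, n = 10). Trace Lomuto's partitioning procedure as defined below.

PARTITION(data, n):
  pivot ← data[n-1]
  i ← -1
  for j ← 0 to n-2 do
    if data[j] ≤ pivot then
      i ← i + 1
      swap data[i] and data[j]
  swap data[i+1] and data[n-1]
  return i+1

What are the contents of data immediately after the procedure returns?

pivot = data[9] = 7; i = -1
j=0: data[0]=6 ≤ 7 → i=0, swap data[0],data[0] (no change) → [6,19,8,5,13,20,21,14,15,7]
j=1: data[1]=19 > 7 → no swap
j=2: data[2]=8 > 7 → no swap
j=3: data[3]=5 ≤ 7 → i=1, swap data[1],data[3] → [6,5,8,19,13,20,21,14,15,7]
j=4: data[4]=13 > 7 → no swap
j=5: data[5]=20 > 7 → no swap
j=6: data[6]=21 > 7 → no swap
j=7: data[7]=14 > 7 → no swap
j=8: data[8]=15 > 7 → no swap
final swap data[2],data[9] → [6,5,7,19,13,20,21,14,15,8]; return 2

[6,5,7,19,13,20,21,14,15,8]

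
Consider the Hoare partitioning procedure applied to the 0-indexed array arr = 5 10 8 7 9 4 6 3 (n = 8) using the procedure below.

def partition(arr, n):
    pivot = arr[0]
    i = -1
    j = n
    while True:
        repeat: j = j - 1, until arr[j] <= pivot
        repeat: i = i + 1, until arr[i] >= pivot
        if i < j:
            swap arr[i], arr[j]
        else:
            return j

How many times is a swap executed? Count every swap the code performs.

2

pivot = arr[0] = 5; i = -1, j = 8
j→7 (arr[7]=3≤5), i→0 (arr[0]=5≥5); i<j, swap → 3 10 8 7 9 4 6 5
j→5 (arr[5]=4≤5), i→1 (arr[1]=10≥5); i<j, swap → 3 4 8 7 9 10 6 5
j→1, i→2; i≥j, return j=1. arr = 3 4 8 7 9 10 6 5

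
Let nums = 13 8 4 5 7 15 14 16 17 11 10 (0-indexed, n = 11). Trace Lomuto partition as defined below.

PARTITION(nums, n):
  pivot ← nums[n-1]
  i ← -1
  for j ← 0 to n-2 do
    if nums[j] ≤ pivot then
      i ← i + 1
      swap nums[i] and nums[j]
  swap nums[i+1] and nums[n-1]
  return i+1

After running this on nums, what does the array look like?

pivot = nums[10] = 10; i = -1
j=0: nums[0]=13 > 10 → no swap
j=1: nums[1]=8 ≤ 10 → i=0, swap nums[0],nums[1] → 8 13 4 5 7 15 14 16 17 11 10
j=2: nums[2]=4 ≤ 10 → i=1, swap nums[1],nums[2] → 8 4 13 5 7 15 14 16 17 11 10
j=3: nums[3]=5 ≤ 10 → i=2, swap nums[2],nums[3] → 8 4 5 13 7 15 14 16 17 11 10
j=4: nums[4]=7 ≤ 10 → i=3, swap nums[3],nums[4] → 8 4 5 7 13 15 14 16 17 11 10
j=5: nums[5]=15 > 10 → no swap
j=6: nums[6]=14 > 10 → no swap
j=7: nums[7]=16 > 10 → no swap
j=8: nums[8]=17 > 10 → no swap
j=9: nums[9]=11 > 10 → no swap
final swap nums[4],nums[10] → 8 4 5 7 10 15 14 16 17 11 13; return 4

8 4 5 7 10 15 14 16 17 11 13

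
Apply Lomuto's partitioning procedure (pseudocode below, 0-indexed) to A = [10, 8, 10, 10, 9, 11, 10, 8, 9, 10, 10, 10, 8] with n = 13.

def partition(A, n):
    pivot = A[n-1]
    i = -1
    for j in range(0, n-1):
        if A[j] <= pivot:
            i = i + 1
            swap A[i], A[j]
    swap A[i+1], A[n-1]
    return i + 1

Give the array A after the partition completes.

pivot=8, i=-1
j=0: 10>8, skip
j=1: 8≤8, i=0, swap(0,1) ⇒ [8, 10, 10, 10, 9, 11, 10, 8, 9, 10, 10, 10, 8]
j=2: 10>8, skip
j=3: 10>8, skip
j=4: 9>8, skip
j=5: 11>8, skip
j=6: 10>8, skip
j=7: 8≤8, i=1, swap(1,7) ⇒ [8, 8, 10, 10, 9, 11, 10, 10, 9, 10, 10, 10, 8]
j=8: 9>8, skip
j=9: 10>8, skip
j=10: 10>8, skip
j=11: 10>8, skip
swap(2,12) ⇒ [8, 8, 8, 10, 9, 11, 10, 10, 9, 10, 10, 10, 10]; return 2

[8, 8, 8, 10, 9, 11, 10, 10, 9, 10, 10, 10, 10]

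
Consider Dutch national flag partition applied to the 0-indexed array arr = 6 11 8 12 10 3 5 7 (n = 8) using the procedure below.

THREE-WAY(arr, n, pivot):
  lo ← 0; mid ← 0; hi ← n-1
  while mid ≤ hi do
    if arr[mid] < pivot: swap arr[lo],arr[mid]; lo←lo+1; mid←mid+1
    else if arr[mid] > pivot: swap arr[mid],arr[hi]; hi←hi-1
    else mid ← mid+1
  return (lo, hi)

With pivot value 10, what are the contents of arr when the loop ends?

6 7 8 5 3 10 12 11

lo=0 mid=0 hi=7
6<10: swap(0,0), lo=1 mid=1 ⇒ 6 11 8 12 10 3 5 7
11>10: swap(1,7), hi=6 ⇒ 6 7 8 12 10 3 5 11
7<10: swap(1,1), lo=2 mid=2 ⇒ 6 7 8 12 10 3 5 11
8<10: swap(2,2), lo=3 mid=3 ⇒ 6 7 8 12 10 3 5 11
12>10: swap(3,6), hi=5 ⇒ 6 7 8 5 10 3 12 11
5<10: swap(3,3), lo=4 mid=4 ⇒ 6 7 8 5 10 3 12 11
10=10: mid=5
3<10: swap(4,5), lo=5 mid=6 ⇒ 6 7 8 5 3 10 12 11
done. lo=5 hi=5; arr=6 7 8 5 3 10 12 11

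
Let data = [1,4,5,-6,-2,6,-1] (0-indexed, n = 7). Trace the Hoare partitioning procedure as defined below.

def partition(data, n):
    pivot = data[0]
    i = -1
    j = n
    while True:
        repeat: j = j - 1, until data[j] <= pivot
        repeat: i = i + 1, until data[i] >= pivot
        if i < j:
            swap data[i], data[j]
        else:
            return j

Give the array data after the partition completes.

[-1,-2,-6,5,4,6,1]

pivot=1
j stops at 6 (-1), i stops at 0 (1); swap ⇒ [-1,4,5,-6,-2,6,1]
j stops at 4 (-2), i stops at 1 (4); swap ⇒ [-1,-2,5,-6,4,6,1]
j stops at 3 (-6), i stops at 2 (5); swap ⇒ [-1,-2,-6,5,4,6,1]
j stops at 2, i stops at 3; i≥j ⇒ return 2. data=[-1,-2,-6,5,4,6,1]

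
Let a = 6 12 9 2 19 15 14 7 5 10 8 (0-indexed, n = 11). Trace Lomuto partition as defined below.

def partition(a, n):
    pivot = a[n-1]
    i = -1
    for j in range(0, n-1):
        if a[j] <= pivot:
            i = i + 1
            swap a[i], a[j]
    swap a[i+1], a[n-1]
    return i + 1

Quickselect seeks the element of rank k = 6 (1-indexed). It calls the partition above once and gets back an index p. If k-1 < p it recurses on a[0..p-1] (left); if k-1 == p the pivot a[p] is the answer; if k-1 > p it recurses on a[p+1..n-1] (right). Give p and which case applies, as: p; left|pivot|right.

4; right

pivot=8, i=-1
j=0: 6≤8, i=0, swap(0,0) ⇒ 6 12 9 2 19 15 14 7 5 10 8
j=1: 12>8, skip
j=2: 9>8, skip
j=3: 2≤8, i=1, swap(1,3) ⇒ 6 2 9 12 19 15 14 7 5 10 8
j=4: 19>8, skip
j=5: 15>8, skip
j=6: 14>8, skip
j=7: 7≤8, i=2, swap(2,7) ⇒ 6 2 7 12 19 15 14 9 5 10 8
j=8: 5≤8, i=3, swap(3,8) ⇒ 6 2 7 5 19 15 14 9 12 10 8
j=9: 10>8, skip
swap(4,10) ⇒ 6 2 7 5 8 15 14 9 12 10 19; return 4
p = 4; k-1 = 5 > 4 ⇒ right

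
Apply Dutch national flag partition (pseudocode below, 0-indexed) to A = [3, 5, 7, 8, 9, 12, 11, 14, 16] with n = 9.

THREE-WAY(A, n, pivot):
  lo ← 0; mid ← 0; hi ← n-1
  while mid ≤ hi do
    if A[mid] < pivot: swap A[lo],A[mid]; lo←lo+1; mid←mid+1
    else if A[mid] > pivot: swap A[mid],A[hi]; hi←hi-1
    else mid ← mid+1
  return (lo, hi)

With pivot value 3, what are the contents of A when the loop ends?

lo=0 mid=0 hi=8
3=3: mid=1
5>3: swap(1,8), hi=7 ⇒ [3, 16, 7, 8, 9, 12, 11, 14, 5]
16>3: swap(1,7), hi=6 ⇒ [3, 14, 7, 8, 9, 12, 11, 16, 5]
14>3: swap(1,6), hi=5 ⇒ [3, 11, 7, 8, 9, 12, 14, 16, 5]
11>3: swap(1,5), hi=4 ⇒ [3, 12, 7, 8, 9, 11, 14, 16, 5]
12>3: swap(1,4), hi=3 ⇒ [3, 9, 7, 8, 12, 11, 14, 16, 5]
9>3: swap(1,3), hi=2 ⇒ [3, 8, 7, 9, 12, 11, 14, 16, 5]
8>3: swap(1,2), hi=1 ⇒ [3, 7, 8, 9, 12, 11, 14, 16, 5]
7>3: swap(1,1), hi=0 ⇒ [3, 7, 8, 9, 12, 11, 14, 16, 5]
done. lo=0 hi=0; A=[3, 7, 8, 9, 12, 11, 14, 16, 5]

[3, 7, 8, 9, 12, 11, 14, 16, 5]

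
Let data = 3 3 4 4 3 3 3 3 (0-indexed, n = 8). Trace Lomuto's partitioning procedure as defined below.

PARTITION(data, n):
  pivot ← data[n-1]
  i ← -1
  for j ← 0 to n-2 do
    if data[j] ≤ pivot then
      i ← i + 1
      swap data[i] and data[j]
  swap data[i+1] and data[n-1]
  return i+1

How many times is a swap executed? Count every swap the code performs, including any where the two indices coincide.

6

pivot = data[7] = 3; i = -1
j=0: data[0]=3 ≤ 3 → i=0, swap data[0],data[0] (no change) → 3 3 4 4 3 3 3 3
j=1: data[1]=3 ≤ 3 → i=1, swap data[1],data[1] (no change) → 3 3 4 4 3 3 3 3
j=2: data[2]=4 > 3 → no swap
j=3: data[3]=4 > 3 → no swap
j=4: data[4]=3 ≤ 3 → i=2, swap data[2],data[4] → 3 3 3 4 4 3 3 3
j=5: data[5]=3 ≤ 3 → i=3, swap data[3],data[5] → 3 3 3 3 4 4 3 3
j=6: data[6]=3 ≤ 3 → i=4, swap data[4],data[6] → 3 3 3 3 3 4 4 3
final swap data[5],data[7] → 3 3 3 3 3 3 4 4; return 5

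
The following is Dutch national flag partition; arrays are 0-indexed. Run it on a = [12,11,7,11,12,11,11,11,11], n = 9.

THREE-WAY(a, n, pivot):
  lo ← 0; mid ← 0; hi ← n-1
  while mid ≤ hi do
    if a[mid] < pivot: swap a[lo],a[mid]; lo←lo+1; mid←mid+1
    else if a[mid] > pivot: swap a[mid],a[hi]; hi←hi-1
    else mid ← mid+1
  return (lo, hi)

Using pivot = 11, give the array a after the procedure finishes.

[7,11,11,11,11,11,11,12,12]

pivot = 11; lo=0, mid=0, hi=8
a[mid]=12>11: swap a[0],a[8]; hi=7 → [11,11,7,11,12,11,11,11,12]
a[mid]=11=11: mid=1
a[mid]=11=11: mid=2
a[mid]=7<11: swap a[0],a[2]; lo=1,mid=3 → [7,11,11,11,12,11,11,11,12]
a[mid]=11=11: mid=4
a[mid]=12>11: swap a[4],a[7]; hi=6 → [7,11,11,11,11,11,11,12,12]
a[mid]=11=11: mid=5
a[mid]=11=11: mid=6
a[mid]=11=11: mid=7
end: lo=1, hi=6; a = [7,11,11,11,11,11,11,12,12]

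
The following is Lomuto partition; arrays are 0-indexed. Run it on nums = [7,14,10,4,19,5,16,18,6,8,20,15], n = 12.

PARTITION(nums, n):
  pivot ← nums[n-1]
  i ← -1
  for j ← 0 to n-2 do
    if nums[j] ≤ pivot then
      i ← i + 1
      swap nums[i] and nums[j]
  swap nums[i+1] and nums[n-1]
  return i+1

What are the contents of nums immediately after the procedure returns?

[7,14,10,4,5,6,8,15,19,16,20,18]

pivot = nums[11] = 15; i = -1
j=0: nums[0]=7 ≤ 15 → i=0, swap nums[0],nums[0] (no change) → [7,14,10,4,19,5,16,18,6,8,20,15]
j=1: nums[1]=14 ≤ 15 → i=1, swap nums[1],nums[1] (no change) → [7,14,10,4,19,5,16,18,6,8,20,15]
j=2: nums[2]=10 ≤ 15 → i=2, swap nums[2],nums[2] (no change) → [7,14,10,4,19,5,16,18,6,8,20,15]
j=3: nums[3]=4 ≤ 15 → i=3, swap nums[3],nums[3] (no change) → [7,14,10,4,19,5,16,18,6,8,20,15]
j=4: nums[4]=19 > 15 → no swap
j=5: nums[5]=5 ≤ 15 → i=4, swap nums[4],nums[5] → [7,14,10,4,5,19,16,18,6,8,20,15]
j=6: nums[6]=16 > 15 → no swap
j=7: nums[7]=18 > 15 → no swap
j=8: nums[8]=6 ≤ 15 → i=5, swap nums[5],nums[8] → [7,14,10,4,5,6,16,18,19,8,20,15]
j=9: nums[9]=8 ≤ 15 → i=6, swap nums[6],nums[9] → [7,14,10,4,5,6,8,18,19,16,20,15]
j=10: nums[10]=20 > 15 → no swap
final swap nums[7],nums[11] → [7,14,10,4,5,6,8,15,19,16,20,18]; return 7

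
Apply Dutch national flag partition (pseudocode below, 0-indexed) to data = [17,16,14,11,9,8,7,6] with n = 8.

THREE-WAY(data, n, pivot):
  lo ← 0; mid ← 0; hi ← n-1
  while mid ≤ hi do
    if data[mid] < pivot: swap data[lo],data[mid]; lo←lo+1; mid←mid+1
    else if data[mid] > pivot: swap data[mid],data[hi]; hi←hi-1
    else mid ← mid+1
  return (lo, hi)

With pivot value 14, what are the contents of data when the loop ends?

lo=0 mid=0 hi=7
17>14: swap(0,7), hi=6 ⇒ [6,16,14,11,9,8,7,17]
6<14: swap(0,0), lo=1 mid=1 ⇒ [6,16,14,11,9,8,7,17]
16>14: swap(1,6), hi=5 ⇒ [6,7,14,11,9,8,16,17]
7<14: swap(1,1), lo=2 mid=2 ⇒ [6,7,14,11,9,8,16,17]
14=14: mid=3
11<14: swap(2,3), lo=3 mid=4 ⇒ [6,7,11,14,9,8,16,17]
9<14: swap(3,4), lo=4 mid=5 ⇒ [6,7,11,9,14,8,16,17]
8<14: swap(4,5), lo=5 mid=6 ⇒ [6,7,11,9,8,14,16,17]
done. lo=5 hi=5; data=[6,7,11,9,8,14,16,17]

[6,7,11,9,8,14,16,17]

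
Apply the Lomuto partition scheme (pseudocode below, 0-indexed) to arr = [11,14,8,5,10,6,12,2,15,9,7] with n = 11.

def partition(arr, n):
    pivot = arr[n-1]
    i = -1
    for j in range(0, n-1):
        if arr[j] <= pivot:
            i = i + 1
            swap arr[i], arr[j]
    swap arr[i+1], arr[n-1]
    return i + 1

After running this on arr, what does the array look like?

[5,6,2,7,10,14,12,8,15,9,11]

pivot = arr[10] = 7; i = -1
j=0: arr[0]=11 > 7 → no swap
j=1: arr[1]=14 > 7 → no swap
j=2: arr[2]=8 > 7 → no swap
j=3: arr[3]=5 ≤ 7 → i=0, swap arr[0],arr[3] → [5,14,8,11,10,6,12,2,15,9,7]
j=4: arr[4]=10 > 7 → no swap
j=5: arr[5]=6 ≤ 7 → i=1, swap arr[1],arr[5] → [5,6,8,11,10,14,12,2,15,9,7]
j=6: arr[6]=12 > 7 → no swap
j=7: arr[7]=2 ≤ 7 → i=2, swap arr[2],arr[7] → [5,6,2,11,10,14,12,8,15,9,7]
j=8: arr[8]=15 > 7 → no swap
j=9: arr[9]=9 > 7 → no swap
final swap arr[3],arr[10] → [5,6,2,7,10,14,12,8,15,9,11]; return 3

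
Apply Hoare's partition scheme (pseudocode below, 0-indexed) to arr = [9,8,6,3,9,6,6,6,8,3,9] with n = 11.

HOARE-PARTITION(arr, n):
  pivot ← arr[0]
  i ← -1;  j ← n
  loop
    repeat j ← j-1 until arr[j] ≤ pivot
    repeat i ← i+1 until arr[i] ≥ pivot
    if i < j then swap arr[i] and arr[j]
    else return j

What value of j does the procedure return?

8

pivot = arr[0] = 9; i = -1, j = 11
j→10 (arr[10]=9≤9), i→0 (arr[0]=9≥9); i<j, swap → [9,8,6,3,9,6,6,6,8,3,9]
j→9 (arr[9]=3≤9), i→4 (arr[4]=9≥9); i<j, swap → [9,8,6,3,3,6,6,6,8,9,9]
j→8, i→9; i≥j, return j=8. arr = [9,8,6,3,3,6,6,6,8,9,9]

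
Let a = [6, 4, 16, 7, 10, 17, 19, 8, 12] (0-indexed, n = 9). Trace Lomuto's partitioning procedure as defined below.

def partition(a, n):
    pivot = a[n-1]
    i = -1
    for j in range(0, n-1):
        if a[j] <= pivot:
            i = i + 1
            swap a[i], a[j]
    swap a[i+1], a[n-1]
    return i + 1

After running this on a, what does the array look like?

[6, 4, 7, 10, 8, 12, 19, 16, 17]

pivot=12, i=-1
j=0: 6≤12, i=0, swap(0,0) ⇒ [6, 4, 16, 7, 10, 17, 19, 8, 12]
j=1: 4≤12, i=1, swap(1,1) ⇒ [6, 4, 16, 7, 10, 17, 19, 8, 12]
j=2: 16>12, skip
j=3: 7≤12, i=2, swap(2,3) ⇒ [6, 4, 7, 16, 10, 17, 19, 8, 12]
j=4: 10≤12, i=3, swap(3,4) ⇒ [6, 4, 7, 10, 16, 17, 19, 8, 12]
j=5: 17>12, skip
j=6: 19>12, skip
j=7: 8≤12, i=4, swap(4,7) ⇒ [6, 4, 7, 10, 8, 17, 19, 16, 12]
swap(5,8) ⇒ [6, 4, 7, 10, 8, 12, 19, 16, 17]; return 5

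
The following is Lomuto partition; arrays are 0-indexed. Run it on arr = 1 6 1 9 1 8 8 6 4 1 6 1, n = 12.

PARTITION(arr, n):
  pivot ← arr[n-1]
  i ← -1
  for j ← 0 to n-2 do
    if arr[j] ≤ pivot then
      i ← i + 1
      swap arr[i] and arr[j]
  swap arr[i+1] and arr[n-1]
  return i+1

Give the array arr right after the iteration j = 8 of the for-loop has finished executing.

1 1 1 9 6 8 8 6 4 1 6 1

pivot=1, i=-1
j=0: 1≤1, i=0, swap(0,0) ⇒ 1 6 1 9 1 8 8 6 4 1 6 1
j=1: 6>1, skip
j=2: 1≤1, i=1, swap(1,2) ⇒ 1 1 6 9 1 8 8 6 4 1 6 1
j=3: 9>1, skip
j=4: 1≤1, i=2, swap(2,4) ⇒ 1 1 1 9 6 8 8 6 4 1 6 1
j=5: 8>1, skip
j=6: 8>1, skip
j=7: 6>1, skip
j=8: 4>1, skip
(after j=8) arr = 1 1 1 9 6 8 8 6 4 1 6 1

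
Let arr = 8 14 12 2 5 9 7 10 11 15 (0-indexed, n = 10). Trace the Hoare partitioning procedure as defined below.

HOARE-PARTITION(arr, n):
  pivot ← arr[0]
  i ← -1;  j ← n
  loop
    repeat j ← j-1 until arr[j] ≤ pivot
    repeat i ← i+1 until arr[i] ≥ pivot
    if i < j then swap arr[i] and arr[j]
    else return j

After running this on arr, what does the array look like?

pivot=8
j stops at 6 (7), i stops at 0 (8); swap ⇒ 7 14 12 2 5 9 8 10 11 15
j stops at 4 (5), i stops at 1 (14); swap ⇒ 7 5 12 2 14 9 8 10 11 15
j stops at 3 (2), i stops at 2 (12); swap ⇒ 7 5 2 12 14 9 8 10 11 15
j stops at 2, i stops at 3; i≥j ⇒ return 2. arr=7 5 2 12 14 9 8 10 11 15

7 5 2 12 14 9 8 10 11 15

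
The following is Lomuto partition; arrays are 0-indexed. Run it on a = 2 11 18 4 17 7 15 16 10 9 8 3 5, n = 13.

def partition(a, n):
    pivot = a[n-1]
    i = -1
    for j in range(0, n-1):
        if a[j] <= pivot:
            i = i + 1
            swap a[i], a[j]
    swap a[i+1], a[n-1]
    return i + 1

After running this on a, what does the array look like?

pivot=5, i=-1
j=0: 2≤5, i=0, swap(0,0) ⇒ 2 11 18 4 17 7 15 16 10 9 8 3 5
j=1: 11>5, skip
j=2: 18>5, skip
j=3: 4≤5, i=1, swap(1,3) ⇒ 2 4 18 11 17 7 15 16 10 9 8 3 5
j=4: 17>5, skip
j=5: 7>5, skip
j=6: 15>5, skip
j=7: 16>5, skip
j=8: 10>5, skip
j=9: 9>5, skip
j=10: 8>5, skip
j=11: 3≤5, i=2, swap(2,11) ⇒ 2 4 3 11 17 7 15 16 10 9 8 18 5
swap(3,12) ⇒ 2 4 3 5 17 7 15 16 10 9 8 18 11; return 3

2 4 3 5 17 7 15 16 10 9 8 18 11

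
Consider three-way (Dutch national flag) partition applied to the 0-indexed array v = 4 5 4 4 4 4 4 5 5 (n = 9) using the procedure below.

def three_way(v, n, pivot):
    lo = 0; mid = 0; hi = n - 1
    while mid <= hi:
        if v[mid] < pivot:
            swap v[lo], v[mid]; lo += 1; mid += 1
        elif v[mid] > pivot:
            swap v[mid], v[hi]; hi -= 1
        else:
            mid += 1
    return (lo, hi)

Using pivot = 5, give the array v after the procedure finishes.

4 4 4 4 4 4 5 5 5

lo=0 mid=0 hi=8
4<5: swap(0,0), lo=1 mid=1 ⇒ 4 5 4 4 4 4 4 5 5
5=5: mid=2
4<5: swap(1,2), lo=2 mid=3 ⇒ 4 4 5 4 4 4 4 5 5
4<5: swap(2,3), lo=3 mid=4 ⇒ 4 4 4 5 4 4 4 5 5
4<5: swap(3,4), lo=4 mid=5 ⇒ 4 4 4 4 5 4 4 5 5
4<5: swap(4,5), lo=5 mid=6 ⇒ 4 4 4 4 4 5 4 5 5
4<5: swap(5,6), lo=6 mid=7 ⇒ 4 4 4 4 4 4 5 5 5
5=5: mid=8
5=5: mid=9
done. lo=6 hi=8; v=4 4 4 4 4 4 5 5 5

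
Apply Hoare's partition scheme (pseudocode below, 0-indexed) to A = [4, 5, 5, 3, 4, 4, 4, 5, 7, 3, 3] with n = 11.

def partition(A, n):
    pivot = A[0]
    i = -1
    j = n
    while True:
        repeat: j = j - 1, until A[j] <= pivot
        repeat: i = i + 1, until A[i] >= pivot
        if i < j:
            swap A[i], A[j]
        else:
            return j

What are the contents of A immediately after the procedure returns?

[3, 3, 4, 3, 4, 4, 5, 5, 7, 5, 4]

pivot=4
j stops at 10 (3), i stops at 0 (4); swap ⇒ [3, 5, 5, 3, 4, 4, 4, 5, 7, 3, 4]
j stops at 9 (3), i stops at 1 (5); swap ⇒ [3, 3, 5, 3, 4, 4, 4, 5, 7, 5, 4]
j stops at 6 (4), i stops at 2 (5); swap ⇒ [3, 3, 4, 3, 4, 4, 5, 5, 7, 5, 4]
j stops at 5 (4), i stops at 4 (4); swap ⇒ [3, 3, 4, 3, 4, 4, 5, 5, 7, 5, 4]
j stops at 4, i stops at 5; i≥j ⇒ return 4. A=[3, 3, 4, 3, 4, 4, 5, 5, 7, 5, 4]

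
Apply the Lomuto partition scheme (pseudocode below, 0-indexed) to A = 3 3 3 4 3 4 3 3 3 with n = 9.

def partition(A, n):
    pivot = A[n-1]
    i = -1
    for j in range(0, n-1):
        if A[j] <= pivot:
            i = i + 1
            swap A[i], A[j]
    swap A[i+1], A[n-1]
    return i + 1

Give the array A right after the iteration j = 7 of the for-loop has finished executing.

pivot = A[8] = 3; i = -1
j=0: A[0]=3 ≤ 3 → i=0, swap A[0],A[0] (no change) → 3 3 3 4 3 4 3 3 3
j=1: A[1]=3 ≤ 3 → i=1, swap A[1],A[1] (no change) → 3 3 3 4 3 4 3 3 3
j=2: A[2]=3 ≤ 3 → i=2, swap A[2],A[2] (no change) → 3 3 3 4 3 4 3 3 3
j=3: A[3]=4 > 3 → no swap
j=4: A[4]=3 ≤ 3 → i=3, swap A[3],A[4] → 3 3 3 3 4 4 3 3 3
j=5: A[5]=4 > 3 → no swap
j=6: A[6]=3 ≤ 3 → i=4, swap A[4],A[6] → 3 3 3 3 3 4 4 3 3
j=7: A[7]=3 ≤ 3 → i=5, swap A[5],A[7] → 3 3 3 3 3 3 4 4 3
(after j=7) A = 3 3 3 3 3 3 4 4 3

3 3 3 3 3 3 4 4 3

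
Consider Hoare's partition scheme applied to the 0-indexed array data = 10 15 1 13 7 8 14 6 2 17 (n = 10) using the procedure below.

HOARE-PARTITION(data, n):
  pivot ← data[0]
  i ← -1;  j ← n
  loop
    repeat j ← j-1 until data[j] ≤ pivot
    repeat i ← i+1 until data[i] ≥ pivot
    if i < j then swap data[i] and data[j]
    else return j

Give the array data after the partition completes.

pivot=10
j stops at 8 (2), i stops at 0 (10); swap ⇒ 2 15 1 13 7 8 14 6 10 17
j stops at 7 (6), i stops at 1 (15); swap ⇒ 2 6 1 13 7 8 14 15 10 17
j stops at 5 (8), i stops at 3 (13); swap ⇒ 2 6 1 8 7 13 14 15 10 17
j stops at 4, i stops at 5; i≥j ⇒ return 4. data=2 6 1 8 7 13 14 15 10 17

2 6 1 8 7 13 14 15 10 17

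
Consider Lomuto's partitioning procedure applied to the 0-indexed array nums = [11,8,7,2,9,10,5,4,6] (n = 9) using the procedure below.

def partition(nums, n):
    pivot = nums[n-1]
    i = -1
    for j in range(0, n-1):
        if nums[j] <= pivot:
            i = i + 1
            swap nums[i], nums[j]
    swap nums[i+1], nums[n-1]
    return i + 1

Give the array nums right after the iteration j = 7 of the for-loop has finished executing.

[2,5,4,11,9,10,8,7,6]

pivot=6, i=-1
j=0: 11>6, skip
j=1: 8>6, skip
j=2: 7>6, skip
j=3: 2≤6, i=0, swap(0,3) ⇒ [2,8,7,11,9,10,5,4,6]
j=4: 9>6, skip
j=5: 10>6, skip
j=6: 5≤6, i=1, swap(1,6) ⇒ [2,5,7,11,9,10,8,4,6]
j=7: 4≤6, i=2, swap(2,7) ⇒ [2,5,4,11,9,10,8,7,6]
(after j=7) nums = [2,5,4,11,9,10,8,7,6]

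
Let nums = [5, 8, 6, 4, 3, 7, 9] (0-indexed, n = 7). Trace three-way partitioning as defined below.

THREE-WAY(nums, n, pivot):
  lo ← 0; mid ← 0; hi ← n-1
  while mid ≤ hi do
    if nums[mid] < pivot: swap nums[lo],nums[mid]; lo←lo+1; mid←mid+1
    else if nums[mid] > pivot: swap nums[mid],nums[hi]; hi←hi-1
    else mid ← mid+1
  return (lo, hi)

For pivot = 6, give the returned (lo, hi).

lo=0 mid=0 hi=6
5<6: swap(0,0), lo=1 mid=1 ⇒ [5, 8, 6, 4, 3, 7, 9]
8>6: swap(1,6), hi=5 ⇒ [5, 9, 6, 4, 3, 7, 8]
9>6: swap(1,5), hi=4 ⇒ [5, 7, 6, 4, 3, 9, 8]
7>6: swap(1,4), hi=3 ⇒ [5, 3, 6, 4, 7, 9, 8]
3<6: swap(1,1), lo=2 mid=2 ⇒ [5, 3, 6, 4, 7, 9, 8]
6=6: mid=3
4<6: swap(2,3), lo=3 mid=4 ⇒ [5, 3, 4, 6, 7, 9, 8]
done. lo=3 hi=3; nums=[5, 3, 4, 6, 7, 9, 8]

(3, 3)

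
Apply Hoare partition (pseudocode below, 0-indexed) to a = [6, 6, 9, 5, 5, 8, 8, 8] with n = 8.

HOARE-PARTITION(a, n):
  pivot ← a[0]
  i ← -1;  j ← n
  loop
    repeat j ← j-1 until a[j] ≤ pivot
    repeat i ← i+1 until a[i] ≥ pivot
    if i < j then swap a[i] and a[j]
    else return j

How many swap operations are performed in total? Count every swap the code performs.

pivot=6
j stops at 4 (5), i stops at 0 (6); swap ⇒ [5, 6, 9, 5, 6, 8, 8, 8]
j stops at 3 (5), i stops at 1 (6); swap ⇒ [5, 5, 9, 6, 6, 8, 8, 8]
j stops at 1, i stops at 2; i≥j ⇒ return 1. a=[5, 5, 9, 6, 6, 8, 8, 8]

2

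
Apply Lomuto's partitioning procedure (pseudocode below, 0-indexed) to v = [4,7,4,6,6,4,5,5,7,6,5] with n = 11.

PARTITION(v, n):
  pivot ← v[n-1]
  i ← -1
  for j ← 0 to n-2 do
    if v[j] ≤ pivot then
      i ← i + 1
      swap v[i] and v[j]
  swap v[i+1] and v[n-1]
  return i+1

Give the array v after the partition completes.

[4,4,4,5,5,5,6,6,7,6,7]

pivot = v[10] = 5; i = -1
j=0: v[0]=4 ≤ 5 → i=0, swap v[0],v[0] (no change) → [4,7,4,6,6,4,5,5,7,6,5]
j=1: v[1]=7 > 5 → no swap
j=2: v[2]=4 ≤ 5 → i=1, swap v[1],v[2] → [4,4,7,6,6,4,5,5,7,6,5]
j=3: v[3]=6 > 5 → no swap
j=4: v[4]=6 > 5 → no swap
j=5: v[5]=4 ≤ 5 → i=2, swap v[2],v[5] → [4,4,4,6,6,7,5,5,7,6,5]
j=6: v[6]=5 ≤ 5 → i=3, swap v[3],v[6] → [4,4,4,5,6,7,6,5,7,6,5]
j=7: v[7]=5 ≤ 5 → i=4, swap v[4],v[7] → [4,4,4,5,5,7,6,6,7,6,5]
j=8: v[8]=7 > 5 → no swap
j=9: v[9]=6 > 5 → no swap
final swap v[5],v[10] → [4,4,4,5,5,5,6,6,7,6,7]; return 5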